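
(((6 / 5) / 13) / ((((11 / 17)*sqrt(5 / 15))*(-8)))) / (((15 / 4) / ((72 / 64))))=-0.01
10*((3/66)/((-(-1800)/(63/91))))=1/5720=0.00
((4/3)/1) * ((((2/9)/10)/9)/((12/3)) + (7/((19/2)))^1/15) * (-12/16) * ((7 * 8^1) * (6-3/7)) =-39806/2565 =-15.52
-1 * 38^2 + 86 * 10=-584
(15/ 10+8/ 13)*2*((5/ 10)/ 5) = 11/ 26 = 0.42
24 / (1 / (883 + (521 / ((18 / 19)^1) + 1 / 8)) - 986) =-1238172 / 50868197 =-0.02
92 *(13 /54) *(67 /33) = 44.97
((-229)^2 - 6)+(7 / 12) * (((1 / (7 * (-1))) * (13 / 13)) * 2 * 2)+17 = 157355 / 3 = 52451.67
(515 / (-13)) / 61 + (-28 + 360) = 262761 / 793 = 331.35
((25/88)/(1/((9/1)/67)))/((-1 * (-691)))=0.00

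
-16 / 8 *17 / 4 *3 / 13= -1.96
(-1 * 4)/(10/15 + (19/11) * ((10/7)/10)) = -924/211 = -4.38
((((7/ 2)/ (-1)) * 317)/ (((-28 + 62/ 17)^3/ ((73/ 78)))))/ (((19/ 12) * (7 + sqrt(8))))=5570894917/ 718591098888 - 795842131 * sqrt(2)/ 359295549444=0.00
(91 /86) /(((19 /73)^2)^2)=2584239931 /11207606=230.58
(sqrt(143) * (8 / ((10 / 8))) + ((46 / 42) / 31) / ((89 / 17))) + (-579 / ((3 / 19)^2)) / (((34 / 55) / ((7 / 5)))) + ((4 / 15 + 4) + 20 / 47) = -24346359877829 / 462932610 + 32 * sqrt(143) / 5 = -52515.05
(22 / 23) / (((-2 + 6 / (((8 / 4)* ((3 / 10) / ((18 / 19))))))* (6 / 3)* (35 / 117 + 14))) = 24453 / 5464018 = 0.00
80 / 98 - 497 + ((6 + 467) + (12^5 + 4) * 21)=256051108 / 49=5225532.82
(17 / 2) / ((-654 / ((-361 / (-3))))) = -6137 / 3924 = -1.56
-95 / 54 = -1.76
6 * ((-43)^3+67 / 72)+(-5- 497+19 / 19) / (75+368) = -2535931603 / 5316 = -477037.55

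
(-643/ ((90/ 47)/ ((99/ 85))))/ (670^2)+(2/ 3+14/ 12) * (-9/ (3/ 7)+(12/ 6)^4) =-10494034793/ 1144695000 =-9.17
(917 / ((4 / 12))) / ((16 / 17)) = 46767 / 16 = 2922.94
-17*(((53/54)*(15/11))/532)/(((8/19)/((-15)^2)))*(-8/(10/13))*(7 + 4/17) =2118675/1232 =1719.70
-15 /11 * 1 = -15 /11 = -1.36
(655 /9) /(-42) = -655 /378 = -1.73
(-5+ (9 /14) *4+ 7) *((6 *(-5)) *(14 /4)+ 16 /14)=-474.78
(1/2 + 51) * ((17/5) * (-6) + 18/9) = -4738/5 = -947.60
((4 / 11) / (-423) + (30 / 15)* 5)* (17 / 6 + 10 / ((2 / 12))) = 8770151 / 13959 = 628.28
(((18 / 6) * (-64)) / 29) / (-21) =64 / 203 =0.32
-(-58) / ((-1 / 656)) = -38048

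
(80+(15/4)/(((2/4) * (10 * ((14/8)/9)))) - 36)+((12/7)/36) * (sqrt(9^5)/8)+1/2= 49.80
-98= -98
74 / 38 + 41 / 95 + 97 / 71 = 25261 / 6745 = 3.75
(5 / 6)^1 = 5 / 6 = 0.83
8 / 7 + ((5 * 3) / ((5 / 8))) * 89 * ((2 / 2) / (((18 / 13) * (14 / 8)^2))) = 74216 / 147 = 504.87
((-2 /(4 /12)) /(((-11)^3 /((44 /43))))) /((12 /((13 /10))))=13 /26015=0.00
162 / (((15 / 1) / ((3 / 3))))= 54 / 5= 10.80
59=59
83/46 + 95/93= 12089/4278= 2.83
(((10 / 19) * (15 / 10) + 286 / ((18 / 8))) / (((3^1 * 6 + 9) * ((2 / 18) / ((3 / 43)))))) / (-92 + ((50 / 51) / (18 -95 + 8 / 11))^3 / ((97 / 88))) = -0.03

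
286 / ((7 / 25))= 7150 / 7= 1021.43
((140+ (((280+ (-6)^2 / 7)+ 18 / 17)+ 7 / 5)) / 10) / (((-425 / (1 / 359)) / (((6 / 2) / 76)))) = -763269 / 68994415000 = -0.00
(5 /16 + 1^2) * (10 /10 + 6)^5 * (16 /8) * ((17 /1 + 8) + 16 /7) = 9630411 /8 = 1203801.38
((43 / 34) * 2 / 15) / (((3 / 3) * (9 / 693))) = 3311 / 255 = 12.98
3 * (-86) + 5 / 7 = -1801 / 7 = -257.29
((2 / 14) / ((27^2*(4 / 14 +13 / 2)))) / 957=0.00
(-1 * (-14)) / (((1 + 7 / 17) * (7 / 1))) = 17 / 12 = 1.42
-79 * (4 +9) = -1027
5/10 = 1/2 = 0.50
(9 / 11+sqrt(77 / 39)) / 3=3 / 11+sqrt(3003) / 117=0.74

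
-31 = -31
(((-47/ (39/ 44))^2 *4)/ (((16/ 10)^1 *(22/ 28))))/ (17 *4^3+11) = 1943920/ 238797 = 8.14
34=34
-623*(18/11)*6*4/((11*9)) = -29904/121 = -247.14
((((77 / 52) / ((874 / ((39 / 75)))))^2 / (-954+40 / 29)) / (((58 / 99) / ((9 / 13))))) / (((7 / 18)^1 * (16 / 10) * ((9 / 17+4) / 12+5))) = -0.00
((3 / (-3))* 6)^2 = 36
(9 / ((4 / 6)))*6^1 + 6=87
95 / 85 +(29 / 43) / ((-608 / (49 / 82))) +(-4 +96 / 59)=-2700479535 / 2150239424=-1.26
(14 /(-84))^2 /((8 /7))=7 /288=0.02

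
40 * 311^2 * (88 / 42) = 170228960 / 21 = 8106140.95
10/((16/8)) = 5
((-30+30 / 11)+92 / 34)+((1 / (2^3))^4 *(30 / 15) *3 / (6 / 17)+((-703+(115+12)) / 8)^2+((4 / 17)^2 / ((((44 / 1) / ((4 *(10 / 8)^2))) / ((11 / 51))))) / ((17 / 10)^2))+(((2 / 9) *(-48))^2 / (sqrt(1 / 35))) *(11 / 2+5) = 990195352574849 / 191919230976+3584 *sqrt(35) / 3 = 12227.18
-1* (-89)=89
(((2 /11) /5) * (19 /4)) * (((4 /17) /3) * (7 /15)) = 266 /42075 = 0.01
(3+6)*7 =63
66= 66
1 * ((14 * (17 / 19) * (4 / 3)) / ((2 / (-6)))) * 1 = -952 / 19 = -50.11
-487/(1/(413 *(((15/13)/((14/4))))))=-861990/13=-66306.92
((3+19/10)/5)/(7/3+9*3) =147/4400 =0.03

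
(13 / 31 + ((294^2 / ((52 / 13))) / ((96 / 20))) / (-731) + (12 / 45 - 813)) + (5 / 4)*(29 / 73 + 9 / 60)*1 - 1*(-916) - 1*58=40.21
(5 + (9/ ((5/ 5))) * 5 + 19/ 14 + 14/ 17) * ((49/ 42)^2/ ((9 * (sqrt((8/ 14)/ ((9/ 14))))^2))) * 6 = 86933/ 1632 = 53.27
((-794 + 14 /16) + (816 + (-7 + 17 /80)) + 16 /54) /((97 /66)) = 389279 /34920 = 11.15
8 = 8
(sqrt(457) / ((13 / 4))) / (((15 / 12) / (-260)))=-1368.16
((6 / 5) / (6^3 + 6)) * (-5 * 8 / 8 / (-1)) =1 / 37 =0.03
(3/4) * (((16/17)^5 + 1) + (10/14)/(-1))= 15269619/19877998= 0.77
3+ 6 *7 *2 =87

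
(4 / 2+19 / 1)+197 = 218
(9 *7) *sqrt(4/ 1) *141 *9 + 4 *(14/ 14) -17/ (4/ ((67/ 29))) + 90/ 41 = 760438629/ 4756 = 159890.38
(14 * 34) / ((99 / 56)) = 26656 / 99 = 269.25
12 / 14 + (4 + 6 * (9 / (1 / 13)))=4948 / 7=706.86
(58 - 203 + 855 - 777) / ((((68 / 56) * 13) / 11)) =-10318 / 221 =-46.69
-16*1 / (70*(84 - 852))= 1 / 3360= 0.00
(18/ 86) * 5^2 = 225/ 43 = 5.23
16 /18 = 8 /9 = 0.89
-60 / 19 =-3.16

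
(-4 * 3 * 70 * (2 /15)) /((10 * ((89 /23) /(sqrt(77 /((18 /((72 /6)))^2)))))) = -2576 * sqrt(77) /1335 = -16.93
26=26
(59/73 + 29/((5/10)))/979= 4293/71467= 0.06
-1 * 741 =-741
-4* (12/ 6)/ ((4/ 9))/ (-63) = 2/ 7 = 0.29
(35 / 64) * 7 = 245 / 64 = 3.83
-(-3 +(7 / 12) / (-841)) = 30283 / 10092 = 3.00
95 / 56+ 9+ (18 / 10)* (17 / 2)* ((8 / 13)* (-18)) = -577961 / 3640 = -158.78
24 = 24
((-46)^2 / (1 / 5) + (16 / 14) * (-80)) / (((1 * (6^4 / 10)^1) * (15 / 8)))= 73420 / 1701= 43.16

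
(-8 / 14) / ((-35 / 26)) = 104 / 245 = 0.42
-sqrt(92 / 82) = -1.06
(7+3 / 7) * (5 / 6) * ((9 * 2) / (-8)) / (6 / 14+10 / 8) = -390 / 47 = -8.30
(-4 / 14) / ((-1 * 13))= 2 / 91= 0.02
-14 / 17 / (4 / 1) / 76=-7 / 2584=-0.00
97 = 97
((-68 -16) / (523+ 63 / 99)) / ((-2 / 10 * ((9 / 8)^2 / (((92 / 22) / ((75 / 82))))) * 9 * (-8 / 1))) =-6601 / 164025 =-0.04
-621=-621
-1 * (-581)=581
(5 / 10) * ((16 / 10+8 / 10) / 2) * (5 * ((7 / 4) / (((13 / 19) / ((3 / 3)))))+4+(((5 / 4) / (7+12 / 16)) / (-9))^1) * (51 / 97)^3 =1.46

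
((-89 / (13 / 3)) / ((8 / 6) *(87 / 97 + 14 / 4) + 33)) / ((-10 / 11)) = 854667 / 1470170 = 0.58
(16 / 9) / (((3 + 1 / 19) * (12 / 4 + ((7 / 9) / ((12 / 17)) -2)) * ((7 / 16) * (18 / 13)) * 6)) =0.08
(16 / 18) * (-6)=-16 / 3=-5.33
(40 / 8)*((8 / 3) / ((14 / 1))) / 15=4 / 63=0.06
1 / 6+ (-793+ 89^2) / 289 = 43057 / 1734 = 24.83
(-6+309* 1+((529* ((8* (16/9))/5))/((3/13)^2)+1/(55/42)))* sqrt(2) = 25445975* sqrt(2)/891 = 40388.38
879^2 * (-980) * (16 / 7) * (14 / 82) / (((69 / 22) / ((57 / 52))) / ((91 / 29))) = -8862130458720 / 27347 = -324062253.95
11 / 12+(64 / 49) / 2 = 1.57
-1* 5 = -5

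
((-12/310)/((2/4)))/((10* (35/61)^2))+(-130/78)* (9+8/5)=-50383853/2848125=-17.69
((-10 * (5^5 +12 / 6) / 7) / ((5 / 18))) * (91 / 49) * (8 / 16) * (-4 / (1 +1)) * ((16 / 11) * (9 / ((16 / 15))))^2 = 4498418.13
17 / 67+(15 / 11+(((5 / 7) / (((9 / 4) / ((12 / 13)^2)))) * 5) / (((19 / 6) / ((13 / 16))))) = 2503168 / 1274273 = 1.96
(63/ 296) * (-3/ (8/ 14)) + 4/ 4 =-139/ 1184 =-0.12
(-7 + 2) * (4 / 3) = -20 / 3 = -6.67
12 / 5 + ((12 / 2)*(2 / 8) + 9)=129 / 10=12.90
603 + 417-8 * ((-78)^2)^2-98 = -296119526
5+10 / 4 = 7.50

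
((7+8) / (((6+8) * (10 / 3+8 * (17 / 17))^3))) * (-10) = -2025 / 275128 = -0.01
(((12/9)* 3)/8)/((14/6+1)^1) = 3/20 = 0.15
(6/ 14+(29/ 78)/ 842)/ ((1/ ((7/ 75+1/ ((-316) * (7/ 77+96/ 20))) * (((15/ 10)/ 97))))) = 116544389593/ 189533435800800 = 0.00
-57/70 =-0.81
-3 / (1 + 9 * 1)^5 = -3 / 100000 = -0.00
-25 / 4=-6.25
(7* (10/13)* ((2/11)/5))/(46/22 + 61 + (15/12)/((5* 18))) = 2016/649727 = 0.00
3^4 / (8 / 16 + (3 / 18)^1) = 243 / 2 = 121.50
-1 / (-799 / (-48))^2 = -2304 / 638401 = -0.00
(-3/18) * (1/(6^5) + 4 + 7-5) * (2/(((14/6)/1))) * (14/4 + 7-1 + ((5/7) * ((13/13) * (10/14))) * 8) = -62100467/5334336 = -11.64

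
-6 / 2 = -3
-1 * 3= -3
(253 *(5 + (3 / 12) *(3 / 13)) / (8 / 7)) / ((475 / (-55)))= -5123503 / 39520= -129.64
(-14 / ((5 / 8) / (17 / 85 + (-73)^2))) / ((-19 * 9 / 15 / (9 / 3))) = 2984352 / 95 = 31414.23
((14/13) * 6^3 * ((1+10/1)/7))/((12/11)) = 4356/13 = 335.08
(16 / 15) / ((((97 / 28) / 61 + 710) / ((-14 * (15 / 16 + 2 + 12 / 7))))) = -1779736 / 18191655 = -0.10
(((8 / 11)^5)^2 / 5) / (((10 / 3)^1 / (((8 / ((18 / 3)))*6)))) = 12884901888 / 648435615025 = 0.02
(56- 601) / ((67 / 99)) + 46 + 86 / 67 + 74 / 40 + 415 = -457161 / 1340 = -341.16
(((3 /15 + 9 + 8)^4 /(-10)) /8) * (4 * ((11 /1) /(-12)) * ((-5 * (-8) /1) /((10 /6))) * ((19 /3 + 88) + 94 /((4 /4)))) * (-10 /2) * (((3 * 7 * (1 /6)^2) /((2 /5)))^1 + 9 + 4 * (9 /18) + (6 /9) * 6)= -335716001797 /225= -1492071119.10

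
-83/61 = -1.36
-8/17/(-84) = 2/357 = 0.01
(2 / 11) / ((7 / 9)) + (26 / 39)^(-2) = 765 / 308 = 2.48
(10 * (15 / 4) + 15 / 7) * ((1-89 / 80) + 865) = 7680201 / 224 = 34286.61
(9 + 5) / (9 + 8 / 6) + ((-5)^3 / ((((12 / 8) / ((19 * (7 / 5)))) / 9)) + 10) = -618098 / 31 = -19938.65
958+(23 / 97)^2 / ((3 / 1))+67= 28933204 / 28227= 1025.02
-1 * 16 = -16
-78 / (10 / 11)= -429 / 5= -85.80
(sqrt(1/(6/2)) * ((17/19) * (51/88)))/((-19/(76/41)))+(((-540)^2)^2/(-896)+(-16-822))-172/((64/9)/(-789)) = -10626776455/112-289 * sqrt(3)/17138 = -94881932.66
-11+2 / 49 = -537 / 49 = -10.96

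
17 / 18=0.94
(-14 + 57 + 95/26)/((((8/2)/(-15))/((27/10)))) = -98253/208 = -472.37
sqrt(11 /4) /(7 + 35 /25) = 5 * sqrt(11) /84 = 0.20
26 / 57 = 0.46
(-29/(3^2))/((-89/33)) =319/267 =1.19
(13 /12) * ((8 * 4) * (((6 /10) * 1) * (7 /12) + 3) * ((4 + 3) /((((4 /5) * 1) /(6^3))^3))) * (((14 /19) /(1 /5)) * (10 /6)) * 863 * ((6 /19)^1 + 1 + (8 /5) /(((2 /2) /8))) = 432078426761436000 /361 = 1196893148923645.43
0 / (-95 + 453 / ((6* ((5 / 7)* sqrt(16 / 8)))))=0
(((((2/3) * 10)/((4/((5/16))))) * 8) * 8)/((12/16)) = 400/9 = 44.44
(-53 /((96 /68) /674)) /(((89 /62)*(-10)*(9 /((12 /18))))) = 9412747 /72090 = 130.57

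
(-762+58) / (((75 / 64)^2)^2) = -11811160064 / 31640625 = -373.29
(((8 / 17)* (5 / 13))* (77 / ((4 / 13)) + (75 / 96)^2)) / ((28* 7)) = 1284405 / 5544448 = 0.23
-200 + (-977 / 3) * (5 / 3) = -6685 / 9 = -742.78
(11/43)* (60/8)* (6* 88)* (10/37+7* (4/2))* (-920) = -21159705600/1591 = -13299626.40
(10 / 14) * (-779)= -3895 / 7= -556.43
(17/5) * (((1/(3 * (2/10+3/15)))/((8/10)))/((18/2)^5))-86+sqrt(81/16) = -118688405/1417176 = -83.75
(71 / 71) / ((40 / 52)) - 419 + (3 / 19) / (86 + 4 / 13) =-417.70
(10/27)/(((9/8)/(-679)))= -54320/243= -223.54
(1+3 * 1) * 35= 140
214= 214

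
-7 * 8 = -56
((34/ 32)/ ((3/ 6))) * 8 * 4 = 68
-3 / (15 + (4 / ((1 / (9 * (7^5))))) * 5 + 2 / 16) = -24 / 24202201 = -0.00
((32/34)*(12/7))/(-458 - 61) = -64/20587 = -0.00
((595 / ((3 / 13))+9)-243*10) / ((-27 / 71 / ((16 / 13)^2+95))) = -39930.91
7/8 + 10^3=8007/8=1000.88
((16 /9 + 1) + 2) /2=43 /18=2.39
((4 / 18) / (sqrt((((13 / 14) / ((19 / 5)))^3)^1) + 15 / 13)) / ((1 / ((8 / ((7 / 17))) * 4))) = 38029368832 / 2513000985 - 90832768 * sqrt(17290) / 7539002955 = 13.55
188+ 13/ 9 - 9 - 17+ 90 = 2281/ 9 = 253.44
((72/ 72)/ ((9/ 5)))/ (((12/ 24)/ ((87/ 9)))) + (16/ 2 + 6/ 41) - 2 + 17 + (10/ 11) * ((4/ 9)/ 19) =7845137/ 231363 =33.91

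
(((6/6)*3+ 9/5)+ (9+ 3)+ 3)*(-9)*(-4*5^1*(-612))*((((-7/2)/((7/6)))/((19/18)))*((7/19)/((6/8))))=1099308672/361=3045176.38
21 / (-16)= -21 / 16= -1.31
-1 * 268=-268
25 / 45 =5 / 9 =0.56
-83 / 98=-0.85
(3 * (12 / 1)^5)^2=557256278016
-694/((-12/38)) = 6593/3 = 2197.67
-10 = -10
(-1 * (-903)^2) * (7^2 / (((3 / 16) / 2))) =-426187104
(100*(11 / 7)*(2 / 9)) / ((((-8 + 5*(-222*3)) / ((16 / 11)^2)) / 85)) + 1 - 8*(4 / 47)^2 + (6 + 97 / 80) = 1282226810041 / 204397356240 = 6.27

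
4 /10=2 /5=0.40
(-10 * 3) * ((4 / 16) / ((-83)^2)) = -15 / 13778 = -0.00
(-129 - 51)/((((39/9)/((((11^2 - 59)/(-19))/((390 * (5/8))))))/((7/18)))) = 3472/16055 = 0.22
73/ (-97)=-73/ 97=-0.75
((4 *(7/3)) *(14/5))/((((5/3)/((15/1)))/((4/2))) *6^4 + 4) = 98/285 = 0.34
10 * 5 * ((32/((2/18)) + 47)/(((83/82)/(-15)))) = -20602500/83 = -248222.89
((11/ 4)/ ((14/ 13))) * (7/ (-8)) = -143/ 64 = -2.23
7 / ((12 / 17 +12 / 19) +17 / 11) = 2.43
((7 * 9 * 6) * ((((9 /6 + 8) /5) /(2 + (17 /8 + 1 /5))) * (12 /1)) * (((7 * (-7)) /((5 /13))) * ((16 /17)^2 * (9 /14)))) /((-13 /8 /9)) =200156479488 /249985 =800673.96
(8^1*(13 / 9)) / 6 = 52 / 27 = 1.93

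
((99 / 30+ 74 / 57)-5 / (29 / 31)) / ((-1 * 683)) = 12341 / 11289990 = 0.00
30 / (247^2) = 30 / 61009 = 0.00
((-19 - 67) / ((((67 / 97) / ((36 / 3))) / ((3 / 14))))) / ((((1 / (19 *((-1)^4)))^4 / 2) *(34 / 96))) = -235616968.18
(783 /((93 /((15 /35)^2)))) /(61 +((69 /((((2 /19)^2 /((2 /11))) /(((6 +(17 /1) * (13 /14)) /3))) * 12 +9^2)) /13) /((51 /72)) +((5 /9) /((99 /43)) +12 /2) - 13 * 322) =-458925457765203 /1222287902976431242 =-0.00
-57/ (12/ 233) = -4427/ 4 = -1106.75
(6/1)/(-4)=-3/2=-1.50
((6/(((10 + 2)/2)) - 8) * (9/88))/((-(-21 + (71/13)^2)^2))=1799343/195893632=0.01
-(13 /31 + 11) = -11.42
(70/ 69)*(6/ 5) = 28/ 23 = 1.22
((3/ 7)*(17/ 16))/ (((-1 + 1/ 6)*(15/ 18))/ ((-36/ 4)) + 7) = 4131/ 64204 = 0.06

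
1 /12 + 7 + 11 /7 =727 /84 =8.65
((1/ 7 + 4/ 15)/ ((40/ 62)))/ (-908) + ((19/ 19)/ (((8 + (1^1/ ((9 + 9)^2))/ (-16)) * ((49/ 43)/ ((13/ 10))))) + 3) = 1739165590339/ 553538319600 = 3.14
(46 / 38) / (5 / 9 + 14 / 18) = 69 / 76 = 0.91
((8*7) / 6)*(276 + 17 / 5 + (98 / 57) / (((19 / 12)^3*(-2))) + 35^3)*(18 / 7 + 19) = 8688375.60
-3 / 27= -1 / 9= -0.11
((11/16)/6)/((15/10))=11/144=0.08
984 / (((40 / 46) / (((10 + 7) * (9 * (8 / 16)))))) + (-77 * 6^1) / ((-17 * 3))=7358999 / 85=86576.46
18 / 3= 6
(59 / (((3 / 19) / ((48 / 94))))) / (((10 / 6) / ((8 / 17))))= 215232 / 3995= 53.88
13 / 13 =1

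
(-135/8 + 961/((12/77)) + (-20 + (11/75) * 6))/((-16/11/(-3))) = 40460783/3200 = 12643.99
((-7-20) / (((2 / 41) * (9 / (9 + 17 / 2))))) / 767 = -4305 / 3068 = -1.40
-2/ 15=-0.13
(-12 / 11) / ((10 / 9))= -54 / 55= -0.98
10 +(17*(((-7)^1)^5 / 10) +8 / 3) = -856777 / 30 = -28559.23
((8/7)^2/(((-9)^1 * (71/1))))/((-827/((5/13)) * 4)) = 80/336624561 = 0.00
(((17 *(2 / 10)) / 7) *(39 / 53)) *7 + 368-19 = 93148 / 265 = 351.50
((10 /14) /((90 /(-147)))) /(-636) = 7 /3816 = 0.00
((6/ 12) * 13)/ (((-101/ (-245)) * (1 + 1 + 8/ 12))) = 9555/ 1616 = 5.91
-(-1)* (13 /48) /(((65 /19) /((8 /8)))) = 19 /240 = 0.08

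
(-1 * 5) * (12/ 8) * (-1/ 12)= 5/ 8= 0.62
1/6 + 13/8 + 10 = 283/24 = 11.79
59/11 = 5.36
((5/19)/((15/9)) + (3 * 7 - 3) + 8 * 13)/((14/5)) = 11605/266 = 43.63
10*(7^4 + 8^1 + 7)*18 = 434880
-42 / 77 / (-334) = 0.00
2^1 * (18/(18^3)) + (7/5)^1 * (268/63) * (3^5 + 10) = 1220477/810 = 1506.76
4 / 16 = 1 / 4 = 0.25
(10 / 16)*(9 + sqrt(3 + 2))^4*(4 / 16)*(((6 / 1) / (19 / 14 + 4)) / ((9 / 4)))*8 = 9632*sqrt(5) / 5 + 252448 / 45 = 9917.52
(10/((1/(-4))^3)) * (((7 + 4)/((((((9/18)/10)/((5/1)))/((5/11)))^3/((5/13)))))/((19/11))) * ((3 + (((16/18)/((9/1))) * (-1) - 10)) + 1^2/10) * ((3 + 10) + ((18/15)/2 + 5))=1405912000000000/73359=19164819585.87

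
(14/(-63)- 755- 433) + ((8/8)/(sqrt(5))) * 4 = -1186.43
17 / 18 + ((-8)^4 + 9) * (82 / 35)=1211915 / 126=9618.37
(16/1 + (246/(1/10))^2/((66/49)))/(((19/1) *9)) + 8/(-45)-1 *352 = 81265216/3135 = 25921.92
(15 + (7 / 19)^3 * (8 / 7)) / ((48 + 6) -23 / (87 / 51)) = 2995033 / 8059325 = 0.37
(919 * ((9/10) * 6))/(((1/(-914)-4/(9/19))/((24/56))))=-612335214/2431555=-251.83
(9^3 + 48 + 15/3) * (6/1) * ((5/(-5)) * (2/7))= -9384/7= -1340.57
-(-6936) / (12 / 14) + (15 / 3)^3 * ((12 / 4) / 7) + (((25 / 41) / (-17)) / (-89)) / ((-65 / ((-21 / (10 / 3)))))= 91963550743 / 11290006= 8145.57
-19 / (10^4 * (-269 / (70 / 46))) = 133 / 12374000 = 0.00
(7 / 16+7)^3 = 1685159 / 4096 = 411.42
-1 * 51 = -51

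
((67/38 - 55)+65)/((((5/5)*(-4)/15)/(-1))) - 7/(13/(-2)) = 89293/1976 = 45.19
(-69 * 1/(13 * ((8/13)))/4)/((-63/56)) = 23/12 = 1.92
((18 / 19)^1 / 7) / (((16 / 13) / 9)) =1053 / 1064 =0.99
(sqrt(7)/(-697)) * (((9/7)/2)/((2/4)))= -9 * sqrt(7)/4879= -0.00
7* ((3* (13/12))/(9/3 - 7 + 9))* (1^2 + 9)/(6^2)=91/72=1.26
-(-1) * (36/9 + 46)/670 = 5/67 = 0.07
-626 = -626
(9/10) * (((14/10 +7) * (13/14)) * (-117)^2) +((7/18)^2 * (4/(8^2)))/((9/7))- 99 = 111971819167/1166400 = 95997.79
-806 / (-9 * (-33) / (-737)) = 54002 / 27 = 2000.07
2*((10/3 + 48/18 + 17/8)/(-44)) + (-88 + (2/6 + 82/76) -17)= -1042897/10032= -103.96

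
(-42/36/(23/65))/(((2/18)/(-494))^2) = -1498991130/23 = -65173527.39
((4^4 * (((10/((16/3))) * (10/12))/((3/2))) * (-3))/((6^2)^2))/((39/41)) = -0.65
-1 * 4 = -4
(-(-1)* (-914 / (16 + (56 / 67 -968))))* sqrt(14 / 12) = 30619* sqrt(42) / 191184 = 1.04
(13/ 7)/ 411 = 13/ 2877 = 0.00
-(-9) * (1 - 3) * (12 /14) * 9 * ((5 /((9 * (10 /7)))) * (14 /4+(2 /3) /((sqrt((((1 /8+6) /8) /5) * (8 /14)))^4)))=-239661 /49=-4891.04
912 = 912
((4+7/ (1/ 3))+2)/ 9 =3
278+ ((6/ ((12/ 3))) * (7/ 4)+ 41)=2573/ 8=321.62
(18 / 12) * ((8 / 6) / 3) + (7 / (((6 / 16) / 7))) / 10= 206 / 15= 13.73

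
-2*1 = -2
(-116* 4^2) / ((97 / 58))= -107648 / 97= -1109.77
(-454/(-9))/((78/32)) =7264/351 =20.70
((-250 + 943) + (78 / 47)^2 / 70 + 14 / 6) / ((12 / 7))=40322054 / 99405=405.63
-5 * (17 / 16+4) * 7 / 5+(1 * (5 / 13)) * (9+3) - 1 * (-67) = 7525 / 208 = 36.18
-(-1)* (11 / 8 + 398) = 3195 / 8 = 399.38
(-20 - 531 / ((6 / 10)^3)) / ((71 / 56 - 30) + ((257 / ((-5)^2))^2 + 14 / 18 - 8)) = -780675000 / 21963071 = -35.54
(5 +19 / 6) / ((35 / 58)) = 203 / 15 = 13.53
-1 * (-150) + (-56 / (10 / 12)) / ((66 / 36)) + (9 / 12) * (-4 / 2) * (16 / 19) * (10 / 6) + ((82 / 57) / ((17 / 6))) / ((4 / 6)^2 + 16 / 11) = 111.51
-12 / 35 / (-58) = 0.01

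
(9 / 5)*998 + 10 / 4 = 17989 / 10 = 1798.90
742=742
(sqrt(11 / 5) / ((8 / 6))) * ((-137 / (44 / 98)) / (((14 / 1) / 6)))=-8631 * sqrt(55) / 440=-145.48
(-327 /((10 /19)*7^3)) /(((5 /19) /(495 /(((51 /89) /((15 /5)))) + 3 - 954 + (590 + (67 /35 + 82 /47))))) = -7375273533351 /479599750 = -15377.98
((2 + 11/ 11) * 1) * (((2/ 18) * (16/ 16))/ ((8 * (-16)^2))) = 1/ 6144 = 0.00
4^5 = 1024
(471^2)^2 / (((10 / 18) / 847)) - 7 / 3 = 1125461914227154 / 15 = 75030794281810.27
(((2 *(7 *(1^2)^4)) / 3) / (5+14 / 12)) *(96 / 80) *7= 1176 / 185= 6.36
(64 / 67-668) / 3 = -44692 / 201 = -222.35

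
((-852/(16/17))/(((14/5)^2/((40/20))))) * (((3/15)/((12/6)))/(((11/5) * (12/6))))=-5.25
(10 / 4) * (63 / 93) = 105 / 62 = 1.69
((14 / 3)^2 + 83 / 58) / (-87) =-12115 / 45414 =-0.27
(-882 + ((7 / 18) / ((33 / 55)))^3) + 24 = -135061237 / 157464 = -857.73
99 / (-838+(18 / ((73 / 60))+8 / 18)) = -65043 / 540554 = -0.12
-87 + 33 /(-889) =-77376 /889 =-87.04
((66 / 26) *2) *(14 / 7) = 132 / 13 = 10.15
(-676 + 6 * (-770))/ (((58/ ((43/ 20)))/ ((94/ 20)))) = -668951/ 725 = -922.69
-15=-15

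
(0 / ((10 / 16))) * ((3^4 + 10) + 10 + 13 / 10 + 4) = 0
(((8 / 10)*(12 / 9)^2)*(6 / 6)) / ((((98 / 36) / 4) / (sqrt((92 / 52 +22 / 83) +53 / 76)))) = 256*sqrt(4592367507) / 5022745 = 3.45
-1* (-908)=908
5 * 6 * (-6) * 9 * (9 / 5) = -2916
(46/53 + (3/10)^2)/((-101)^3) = -5077/5460595300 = -0.00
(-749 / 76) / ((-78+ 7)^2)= -749 / 383116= -0.00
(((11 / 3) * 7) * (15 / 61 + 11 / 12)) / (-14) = -9361 / 4392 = -2.13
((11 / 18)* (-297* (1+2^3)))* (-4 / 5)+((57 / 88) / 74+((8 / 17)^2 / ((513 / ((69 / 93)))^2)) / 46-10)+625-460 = 3478811642942718253 / 2379799433824560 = 1461.81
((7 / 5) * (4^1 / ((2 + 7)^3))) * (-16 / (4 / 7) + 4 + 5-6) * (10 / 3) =-1400 / 2187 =-0.64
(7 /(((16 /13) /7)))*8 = 637 /2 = 318.50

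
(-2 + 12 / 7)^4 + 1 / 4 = 2465 / 9604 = 0.26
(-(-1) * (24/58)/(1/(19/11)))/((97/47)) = 10716/30943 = 0.35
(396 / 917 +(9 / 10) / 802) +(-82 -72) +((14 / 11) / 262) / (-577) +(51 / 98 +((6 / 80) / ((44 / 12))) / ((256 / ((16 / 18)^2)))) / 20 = -72243229968193517 / 470514199478400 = -153.54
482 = 482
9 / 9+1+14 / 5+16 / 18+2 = 346 / 45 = 7.69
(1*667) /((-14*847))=-667 /11858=-0.06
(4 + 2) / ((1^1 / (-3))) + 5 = -13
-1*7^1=-7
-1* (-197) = 197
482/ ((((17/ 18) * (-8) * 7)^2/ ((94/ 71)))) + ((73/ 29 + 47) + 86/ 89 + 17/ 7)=551599368263/ 10380069644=53.14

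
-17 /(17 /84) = -84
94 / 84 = 47 / 42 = 1.12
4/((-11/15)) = -60/11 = -5.45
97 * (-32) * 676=-2098304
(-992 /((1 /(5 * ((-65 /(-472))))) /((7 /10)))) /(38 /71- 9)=56.49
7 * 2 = 14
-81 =-81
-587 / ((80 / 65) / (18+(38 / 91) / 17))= -4091977 / 476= -8596.59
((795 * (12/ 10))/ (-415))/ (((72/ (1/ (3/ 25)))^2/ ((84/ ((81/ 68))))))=-788375/ 363042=-2.17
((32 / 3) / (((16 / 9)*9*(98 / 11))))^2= 121 / 21609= 0.01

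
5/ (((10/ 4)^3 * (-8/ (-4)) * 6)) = 2/ 75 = 0.03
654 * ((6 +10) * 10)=104640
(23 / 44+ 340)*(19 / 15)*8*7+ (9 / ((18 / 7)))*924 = 4519088 / 165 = 27388.41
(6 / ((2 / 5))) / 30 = 1 / 2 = 0.50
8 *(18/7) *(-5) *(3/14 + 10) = -51480/49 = -1050.61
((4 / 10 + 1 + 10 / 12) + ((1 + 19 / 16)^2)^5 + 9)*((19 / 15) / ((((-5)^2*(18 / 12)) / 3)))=789706082228277989 / 3092376453120000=255.37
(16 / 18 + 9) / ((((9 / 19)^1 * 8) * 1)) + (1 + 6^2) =25667 / 648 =39.61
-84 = -84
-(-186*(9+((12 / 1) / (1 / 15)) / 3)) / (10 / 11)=14117.40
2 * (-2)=-4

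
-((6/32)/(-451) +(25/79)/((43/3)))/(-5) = 531009/122563760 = 0.00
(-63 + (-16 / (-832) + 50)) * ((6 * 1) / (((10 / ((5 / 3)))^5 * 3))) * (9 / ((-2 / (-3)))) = -75 / 1664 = -0.05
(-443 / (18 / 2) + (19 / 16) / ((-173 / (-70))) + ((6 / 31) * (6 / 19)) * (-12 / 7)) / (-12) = 4.07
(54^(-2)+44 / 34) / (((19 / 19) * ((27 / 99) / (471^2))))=17398718491 / 16524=1052936.24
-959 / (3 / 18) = -5754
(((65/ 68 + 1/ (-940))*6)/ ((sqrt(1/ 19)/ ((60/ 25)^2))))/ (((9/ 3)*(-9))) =-5.33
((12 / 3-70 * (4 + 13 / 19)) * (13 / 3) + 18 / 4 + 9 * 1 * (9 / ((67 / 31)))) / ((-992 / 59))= 613578937 / 7576896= 80.98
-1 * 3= -3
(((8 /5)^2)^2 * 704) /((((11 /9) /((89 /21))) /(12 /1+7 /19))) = 197873.39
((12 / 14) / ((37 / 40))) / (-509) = -0.00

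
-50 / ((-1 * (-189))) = -50 / 189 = -0.26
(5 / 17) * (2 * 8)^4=327680 / 17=19275.29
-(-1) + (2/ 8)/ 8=33/ 32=1.03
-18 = -18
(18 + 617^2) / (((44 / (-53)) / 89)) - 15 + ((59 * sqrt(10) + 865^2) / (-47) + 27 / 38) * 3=-1605521916593 / 39292 - 177 * sqrt(10) / 47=-40861304.71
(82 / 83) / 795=82 / 65985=0.00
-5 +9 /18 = -9 /2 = -4.50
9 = 9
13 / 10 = 1.30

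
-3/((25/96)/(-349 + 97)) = 72576/25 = 2903.04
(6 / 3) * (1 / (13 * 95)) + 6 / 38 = 197 / 1235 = 0.16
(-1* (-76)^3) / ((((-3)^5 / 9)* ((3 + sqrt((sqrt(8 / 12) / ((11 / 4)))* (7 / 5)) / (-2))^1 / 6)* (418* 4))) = -438976 / (-228* 2^(1 / 4)* 3^(3 / 4)* sqrt(385) / 5 + 22572) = -21.79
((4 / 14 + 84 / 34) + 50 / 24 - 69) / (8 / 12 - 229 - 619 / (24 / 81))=183242 / 6618661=0.03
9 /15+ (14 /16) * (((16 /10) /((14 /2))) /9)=28 /45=0.62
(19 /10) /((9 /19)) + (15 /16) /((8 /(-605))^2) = 247251707 /46080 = 5365.71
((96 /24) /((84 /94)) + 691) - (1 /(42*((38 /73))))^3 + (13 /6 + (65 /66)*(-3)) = 31065709601581 /44718924096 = 694.69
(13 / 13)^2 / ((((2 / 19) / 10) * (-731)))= -95 / 731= -0.13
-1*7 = -7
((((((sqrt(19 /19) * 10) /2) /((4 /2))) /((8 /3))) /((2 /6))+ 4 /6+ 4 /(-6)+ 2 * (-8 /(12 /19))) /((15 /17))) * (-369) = 753457 /80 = 9418.21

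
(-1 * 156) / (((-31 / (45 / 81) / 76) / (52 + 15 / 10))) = 11367.31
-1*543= -543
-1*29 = -29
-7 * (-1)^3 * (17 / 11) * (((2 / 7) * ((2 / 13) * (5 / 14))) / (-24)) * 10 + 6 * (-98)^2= 346089319 / 6006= 57623.93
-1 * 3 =-3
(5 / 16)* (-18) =-45 / 8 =-5.62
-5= -5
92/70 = 46/35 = 1.31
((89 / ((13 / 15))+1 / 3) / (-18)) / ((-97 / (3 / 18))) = 0.01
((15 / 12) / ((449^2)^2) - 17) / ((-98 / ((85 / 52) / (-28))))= -33559475328765 / 3313864647556736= -0.01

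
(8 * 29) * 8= 1856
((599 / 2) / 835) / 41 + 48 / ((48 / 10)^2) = 859469 / 410820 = 2.09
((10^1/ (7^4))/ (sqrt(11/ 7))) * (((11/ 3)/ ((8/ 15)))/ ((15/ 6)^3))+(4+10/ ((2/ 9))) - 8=2 * sqrt(77)/ 12005+41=41.00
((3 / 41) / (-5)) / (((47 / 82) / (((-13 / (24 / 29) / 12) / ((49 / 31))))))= 11687 / 552720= 0.02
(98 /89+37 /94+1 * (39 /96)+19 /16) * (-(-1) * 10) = 2067065 /66928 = 30.88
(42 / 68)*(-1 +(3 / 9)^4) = -280 / 459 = -0.61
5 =5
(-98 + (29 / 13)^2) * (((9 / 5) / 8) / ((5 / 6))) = -25.12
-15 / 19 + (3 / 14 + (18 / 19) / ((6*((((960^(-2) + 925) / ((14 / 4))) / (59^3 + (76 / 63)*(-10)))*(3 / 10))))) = 408.41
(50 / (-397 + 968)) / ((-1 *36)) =-25 / 10278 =-0.00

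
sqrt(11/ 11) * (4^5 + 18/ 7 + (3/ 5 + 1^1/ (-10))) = 14379/ 14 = 1027.07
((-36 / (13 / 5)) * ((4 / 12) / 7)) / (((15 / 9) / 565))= -20340 / 91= -223.52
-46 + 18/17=-764/17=-44.94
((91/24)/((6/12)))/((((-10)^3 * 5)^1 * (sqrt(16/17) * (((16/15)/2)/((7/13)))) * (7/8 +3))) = -49 * sqrt(17)/496000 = -0.00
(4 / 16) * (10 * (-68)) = -170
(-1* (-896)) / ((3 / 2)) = 1792 / 3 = 597.33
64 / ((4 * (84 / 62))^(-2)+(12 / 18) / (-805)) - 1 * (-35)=211502585 / 107827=1961.50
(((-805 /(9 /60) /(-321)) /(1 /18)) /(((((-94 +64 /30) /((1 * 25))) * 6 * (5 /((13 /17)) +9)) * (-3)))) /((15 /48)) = 1610000 /1718313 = 0.94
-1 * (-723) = 723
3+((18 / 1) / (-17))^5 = 1.67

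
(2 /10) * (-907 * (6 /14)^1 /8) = -2721 /280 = -9.72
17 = 17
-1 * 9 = -9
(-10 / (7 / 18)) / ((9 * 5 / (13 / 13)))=-4 / 7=-0.57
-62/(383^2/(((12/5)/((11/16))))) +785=6333285671/8067895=785.00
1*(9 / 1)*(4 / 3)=12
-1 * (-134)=134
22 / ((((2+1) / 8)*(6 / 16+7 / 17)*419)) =23936 / 134499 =0.18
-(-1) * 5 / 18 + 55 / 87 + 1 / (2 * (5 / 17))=2.61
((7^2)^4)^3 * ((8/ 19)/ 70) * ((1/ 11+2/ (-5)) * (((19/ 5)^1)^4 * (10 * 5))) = -3713487180911075011889.84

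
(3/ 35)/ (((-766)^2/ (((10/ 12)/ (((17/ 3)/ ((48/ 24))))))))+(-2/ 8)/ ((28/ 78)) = -13893543/ 19949704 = -0.70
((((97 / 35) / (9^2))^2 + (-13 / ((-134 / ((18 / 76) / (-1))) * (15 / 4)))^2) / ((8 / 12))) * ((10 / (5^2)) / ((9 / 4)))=12589233704 / 39073668576075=0.00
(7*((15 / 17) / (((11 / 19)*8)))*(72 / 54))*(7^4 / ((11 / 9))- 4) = 14340725 / 4114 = 3485.83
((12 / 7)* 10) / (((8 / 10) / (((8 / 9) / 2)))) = 9.52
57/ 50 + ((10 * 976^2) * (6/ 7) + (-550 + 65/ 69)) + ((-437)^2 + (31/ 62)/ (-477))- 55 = 16041555542027/ 1919925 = 8355303.22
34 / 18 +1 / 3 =20 / 9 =2.22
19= 19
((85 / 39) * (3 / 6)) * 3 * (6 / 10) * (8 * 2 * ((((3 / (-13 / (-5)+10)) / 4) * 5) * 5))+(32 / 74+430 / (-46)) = 37.79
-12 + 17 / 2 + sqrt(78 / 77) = -7 / 2 + sqrt(6006) / 77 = -2.49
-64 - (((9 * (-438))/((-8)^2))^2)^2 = -14392906.86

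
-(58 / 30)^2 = -841 / 225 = -3.74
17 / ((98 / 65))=11.28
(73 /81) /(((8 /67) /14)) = 34237 /324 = 105.67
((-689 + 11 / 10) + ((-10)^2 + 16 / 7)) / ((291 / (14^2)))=-573902 / 1455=-394.43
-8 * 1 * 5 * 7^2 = -1960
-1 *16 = -16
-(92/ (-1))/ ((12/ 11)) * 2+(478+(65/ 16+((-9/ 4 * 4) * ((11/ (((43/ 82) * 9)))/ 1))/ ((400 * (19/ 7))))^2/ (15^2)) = 5180296594252907/ 8009868000000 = 646.74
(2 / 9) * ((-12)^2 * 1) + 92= 124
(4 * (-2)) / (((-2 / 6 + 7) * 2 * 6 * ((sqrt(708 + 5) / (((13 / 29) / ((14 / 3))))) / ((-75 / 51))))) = 195 * sqrt(713) / 9842252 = 0.00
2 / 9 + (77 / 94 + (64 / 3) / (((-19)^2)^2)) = 114830849 / 110251566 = 1.04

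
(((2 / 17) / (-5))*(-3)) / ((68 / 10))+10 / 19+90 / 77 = 721109 / 422807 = 1.71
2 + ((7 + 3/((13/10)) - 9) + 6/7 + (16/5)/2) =2168/455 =4.76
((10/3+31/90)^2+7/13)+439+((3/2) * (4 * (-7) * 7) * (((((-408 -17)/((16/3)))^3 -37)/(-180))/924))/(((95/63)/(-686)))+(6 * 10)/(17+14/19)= 12376493536929476753/30378372710400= 407411.34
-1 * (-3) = 3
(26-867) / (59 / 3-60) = 2523 / 121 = 20.85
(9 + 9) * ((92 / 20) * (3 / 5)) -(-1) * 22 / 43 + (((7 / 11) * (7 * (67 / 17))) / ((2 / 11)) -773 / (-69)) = 398350451 / 2521950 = 157.95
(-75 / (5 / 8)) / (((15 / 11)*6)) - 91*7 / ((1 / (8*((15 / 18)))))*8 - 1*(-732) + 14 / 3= -99754 / 3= -33251.33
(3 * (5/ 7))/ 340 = 3/ 476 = 0.01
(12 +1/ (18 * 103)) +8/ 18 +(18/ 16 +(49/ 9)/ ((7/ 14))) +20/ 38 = 3520513/ 140904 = 24.99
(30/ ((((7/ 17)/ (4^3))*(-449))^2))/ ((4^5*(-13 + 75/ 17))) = -294780/ 721126777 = -0.00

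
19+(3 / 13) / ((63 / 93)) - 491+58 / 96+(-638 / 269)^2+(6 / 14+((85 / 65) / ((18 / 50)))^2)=-7160589163025 / 15848795664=-451.81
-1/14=-0.07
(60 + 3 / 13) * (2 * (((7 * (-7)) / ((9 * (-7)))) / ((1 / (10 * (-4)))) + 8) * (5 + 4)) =-25056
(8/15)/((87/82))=656/1305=0.50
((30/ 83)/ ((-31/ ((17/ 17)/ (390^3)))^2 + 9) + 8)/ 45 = 748441489623048002002/ 4209983379129645011205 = 0.18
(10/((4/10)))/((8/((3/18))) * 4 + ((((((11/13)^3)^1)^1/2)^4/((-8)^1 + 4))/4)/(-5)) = 745538723919392000/5725740538129307281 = 0.13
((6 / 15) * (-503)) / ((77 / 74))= -74444 / 385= -193.36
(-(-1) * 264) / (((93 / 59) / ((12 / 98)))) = 31152 / 1519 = 20.51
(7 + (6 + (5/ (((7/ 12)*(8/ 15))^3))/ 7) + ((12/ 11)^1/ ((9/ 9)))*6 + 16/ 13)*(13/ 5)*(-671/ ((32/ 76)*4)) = -141654536537/ 3073280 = -46092.30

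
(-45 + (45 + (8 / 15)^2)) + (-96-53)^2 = 4995289 / 225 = 22201.28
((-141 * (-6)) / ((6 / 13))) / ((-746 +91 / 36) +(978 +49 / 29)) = 1913652 / 246611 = 7.76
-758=-758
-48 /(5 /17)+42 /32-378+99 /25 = -214371 /400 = -535.93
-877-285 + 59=-1103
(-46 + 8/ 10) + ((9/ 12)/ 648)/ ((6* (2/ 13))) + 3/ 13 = -30304819/ 673920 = -44.97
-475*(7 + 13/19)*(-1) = 3650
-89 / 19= -4.68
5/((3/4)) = 20/3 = 6.67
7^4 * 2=4802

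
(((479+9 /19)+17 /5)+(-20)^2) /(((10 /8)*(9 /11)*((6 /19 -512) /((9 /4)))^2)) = 0.02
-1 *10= -10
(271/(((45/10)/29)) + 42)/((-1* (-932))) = 4024/2097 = 1.92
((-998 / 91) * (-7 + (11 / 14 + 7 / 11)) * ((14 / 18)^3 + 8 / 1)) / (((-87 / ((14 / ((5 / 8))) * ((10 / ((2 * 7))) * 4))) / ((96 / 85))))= -83396392960 / 193714983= -430.51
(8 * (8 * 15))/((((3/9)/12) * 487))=34560/487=70.97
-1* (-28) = 28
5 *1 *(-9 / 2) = -45 / 2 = -22.50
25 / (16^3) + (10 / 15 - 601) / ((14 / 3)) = -3688273 / 28672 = -128.64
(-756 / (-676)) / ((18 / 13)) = 21 / 26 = 0.81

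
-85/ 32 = -2.66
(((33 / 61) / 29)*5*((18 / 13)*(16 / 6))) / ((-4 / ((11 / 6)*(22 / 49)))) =-0.07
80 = 80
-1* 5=-5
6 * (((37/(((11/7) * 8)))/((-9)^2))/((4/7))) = 1813/4752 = 0.38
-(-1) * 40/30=4/3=1.33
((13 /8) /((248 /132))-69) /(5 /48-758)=101385 /1127749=0.09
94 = 94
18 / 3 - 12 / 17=90 / 17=5.29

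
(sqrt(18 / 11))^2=1.64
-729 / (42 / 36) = -4374 / 7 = -624.86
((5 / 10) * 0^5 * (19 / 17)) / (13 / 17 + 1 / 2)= 0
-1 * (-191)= 191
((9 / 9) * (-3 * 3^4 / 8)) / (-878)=243 / 7024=0.03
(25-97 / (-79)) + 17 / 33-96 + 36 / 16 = -698749 / 10428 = -67.01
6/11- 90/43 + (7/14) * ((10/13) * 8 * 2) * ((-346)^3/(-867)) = 1567390239868/5331183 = 294004.21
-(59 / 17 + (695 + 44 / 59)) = -701314 / 1003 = -699.22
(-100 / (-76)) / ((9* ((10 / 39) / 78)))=845 / 19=44.47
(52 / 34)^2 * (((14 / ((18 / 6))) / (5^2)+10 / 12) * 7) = 7098 / 425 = 16.70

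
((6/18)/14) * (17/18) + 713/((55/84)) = 45279287/41580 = 1088.97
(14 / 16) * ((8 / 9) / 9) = 7 / 81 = 0.09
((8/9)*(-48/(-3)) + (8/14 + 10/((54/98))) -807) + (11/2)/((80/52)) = -5824853/7560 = -770.48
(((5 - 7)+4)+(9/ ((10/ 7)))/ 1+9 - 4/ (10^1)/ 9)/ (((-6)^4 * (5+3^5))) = 1553/ 28926720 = 0.00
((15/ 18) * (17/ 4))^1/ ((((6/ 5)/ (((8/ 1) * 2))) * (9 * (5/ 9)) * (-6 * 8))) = -85/ 432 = -0.20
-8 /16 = -1 /2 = -0.50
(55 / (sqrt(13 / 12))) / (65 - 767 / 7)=-385* sqrt(39) / 2028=-1.19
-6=-6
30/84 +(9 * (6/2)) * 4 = 1517/14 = 108.36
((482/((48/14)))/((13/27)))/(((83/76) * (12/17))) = 1634703/4316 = 378.75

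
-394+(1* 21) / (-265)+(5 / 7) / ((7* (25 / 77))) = -730434 / 1855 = -393.76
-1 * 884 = -884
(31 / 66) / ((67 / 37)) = 1147 / 4422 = 0.26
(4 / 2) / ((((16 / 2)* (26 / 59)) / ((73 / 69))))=4307 / 7176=0.60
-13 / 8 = -1.62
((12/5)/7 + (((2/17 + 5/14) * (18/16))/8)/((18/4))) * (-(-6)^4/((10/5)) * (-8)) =1103301/595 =1854.29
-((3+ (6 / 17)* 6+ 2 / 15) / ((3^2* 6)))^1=-1339 / 13770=-0.10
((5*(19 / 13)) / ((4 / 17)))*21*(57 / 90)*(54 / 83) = 268.74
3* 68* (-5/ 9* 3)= -340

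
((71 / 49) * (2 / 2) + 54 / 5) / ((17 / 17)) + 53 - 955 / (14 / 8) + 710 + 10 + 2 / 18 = 528419 / 2205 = 239.65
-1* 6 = -6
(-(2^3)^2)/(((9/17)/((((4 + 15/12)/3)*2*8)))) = -30464/9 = -3384.89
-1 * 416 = -416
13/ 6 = 2.17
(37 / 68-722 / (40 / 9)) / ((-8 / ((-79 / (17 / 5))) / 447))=-242988753 / 1156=-210197.88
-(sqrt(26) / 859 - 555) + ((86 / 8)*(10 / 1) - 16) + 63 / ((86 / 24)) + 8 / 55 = 3141793 / 4730 - sqrt(26) / 859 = 664.22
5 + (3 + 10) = 18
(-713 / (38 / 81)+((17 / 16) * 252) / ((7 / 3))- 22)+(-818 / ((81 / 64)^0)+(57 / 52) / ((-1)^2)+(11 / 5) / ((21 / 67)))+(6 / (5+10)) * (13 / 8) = -231993823 / 103740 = -2236.30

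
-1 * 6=-6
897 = 897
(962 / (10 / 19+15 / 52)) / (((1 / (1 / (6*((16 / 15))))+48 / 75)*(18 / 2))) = 594035 / 31878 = 18.63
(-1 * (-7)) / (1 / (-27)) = -189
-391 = -391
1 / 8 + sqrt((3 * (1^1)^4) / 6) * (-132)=1 / 8-66 * sqrt(2)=-93.21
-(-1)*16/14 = 8/7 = 1.14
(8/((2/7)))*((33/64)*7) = 1617/16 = 101.06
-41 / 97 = -0.42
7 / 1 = 7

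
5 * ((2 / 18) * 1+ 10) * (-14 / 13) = -490 / 9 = -54.44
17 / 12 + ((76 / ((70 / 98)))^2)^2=961231025537 / 7500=128164136.74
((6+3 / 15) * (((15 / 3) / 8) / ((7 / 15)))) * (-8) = -66.43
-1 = -1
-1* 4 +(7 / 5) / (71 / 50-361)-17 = -377629 / 17979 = -21.00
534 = 534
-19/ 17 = -1.12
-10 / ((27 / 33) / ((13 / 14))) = -715 / 63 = -11.35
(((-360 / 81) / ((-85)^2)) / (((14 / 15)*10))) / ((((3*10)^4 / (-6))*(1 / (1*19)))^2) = -0.00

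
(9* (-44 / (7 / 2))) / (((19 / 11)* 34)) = -4356 / 2261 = -1.93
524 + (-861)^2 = 741845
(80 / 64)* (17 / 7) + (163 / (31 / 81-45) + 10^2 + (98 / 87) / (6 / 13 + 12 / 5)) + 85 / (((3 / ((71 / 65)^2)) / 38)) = 36837395656759 / 26609195340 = 1384.39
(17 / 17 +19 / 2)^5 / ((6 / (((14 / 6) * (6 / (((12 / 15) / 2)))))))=47647845 / 64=744497.58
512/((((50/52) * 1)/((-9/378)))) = -6656/525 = -12.68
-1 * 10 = -10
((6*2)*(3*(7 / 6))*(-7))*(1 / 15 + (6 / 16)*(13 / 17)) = -35329 / 340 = -103.91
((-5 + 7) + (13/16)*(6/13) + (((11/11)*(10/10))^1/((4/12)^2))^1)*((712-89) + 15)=7257.25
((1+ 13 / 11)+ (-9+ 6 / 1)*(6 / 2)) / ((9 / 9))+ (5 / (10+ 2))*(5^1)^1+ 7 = 299 / 132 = 2.27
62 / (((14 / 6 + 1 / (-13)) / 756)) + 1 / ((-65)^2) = 965416736 / 46475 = 20772.82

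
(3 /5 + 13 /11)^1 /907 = 98 /49885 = 0.00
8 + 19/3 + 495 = 1528/3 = 509.33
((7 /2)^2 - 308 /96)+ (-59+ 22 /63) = -25003 /504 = -49.61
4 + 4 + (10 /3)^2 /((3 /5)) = 716 /27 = 26.52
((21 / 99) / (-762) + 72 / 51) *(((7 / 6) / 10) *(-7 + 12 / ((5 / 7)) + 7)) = 5913173 / 2137410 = 2.77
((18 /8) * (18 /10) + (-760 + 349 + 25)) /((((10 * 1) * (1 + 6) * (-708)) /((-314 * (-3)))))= 1199323 /165200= 7.26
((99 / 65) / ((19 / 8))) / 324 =22 / 11115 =0.00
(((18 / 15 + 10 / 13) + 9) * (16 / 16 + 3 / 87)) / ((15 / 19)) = 27094 / 1885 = 14.37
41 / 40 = 1.02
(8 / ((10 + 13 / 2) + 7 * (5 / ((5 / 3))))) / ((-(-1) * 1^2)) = 16 / 75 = 0.21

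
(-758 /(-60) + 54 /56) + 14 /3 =2557 /140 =18.26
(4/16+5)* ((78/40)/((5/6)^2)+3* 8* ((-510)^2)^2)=4262076630007371/500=8524153260014.74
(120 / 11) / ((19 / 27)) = 3240 / 209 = 15.50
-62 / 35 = -1.77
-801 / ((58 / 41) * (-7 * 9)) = 3649 / 406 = 8.99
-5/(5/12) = -12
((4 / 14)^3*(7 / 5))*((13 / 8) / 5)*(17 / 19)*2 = 442 / 23275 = 0.02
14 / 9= 1.56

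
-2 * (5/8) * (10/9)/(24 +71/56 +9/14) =-700/13059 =-0.05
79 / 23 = 3.43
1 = 1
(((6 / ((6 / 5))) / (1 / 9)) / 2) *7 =315 / 2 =157.50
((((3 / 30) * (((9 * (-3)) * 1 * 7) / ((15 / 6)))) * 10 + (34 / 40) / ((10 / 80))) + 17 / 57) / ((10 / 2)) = -19523 / 1425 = -13.70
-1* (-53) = 53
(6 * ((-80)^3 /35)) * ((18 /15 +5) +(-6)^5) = 4773765120 /7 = 681966445.71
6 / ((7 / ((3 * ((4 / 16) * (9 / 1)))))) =81 / 14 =5.79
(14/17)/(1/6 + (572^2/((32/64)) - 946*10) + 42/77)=924/723587575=0.00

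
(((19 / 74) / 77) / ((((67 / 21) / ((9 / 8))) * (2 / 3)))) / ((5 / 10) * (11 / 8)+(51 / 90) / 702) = 8102835 / 3162276854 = 0.00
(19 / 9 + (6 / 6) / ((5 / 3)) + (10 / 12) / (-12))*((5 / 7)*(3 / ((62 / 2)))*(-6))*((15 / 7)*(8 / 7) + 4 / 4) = -160719 / 42532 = -3.78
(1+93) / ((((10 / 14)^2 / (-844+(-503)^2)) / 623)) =144719409954 / 5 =28943881990.80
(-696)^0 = 1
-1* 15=-15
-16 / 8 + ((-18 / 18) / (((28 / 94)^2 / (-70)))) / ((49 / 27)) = 296843 / 686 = 432.72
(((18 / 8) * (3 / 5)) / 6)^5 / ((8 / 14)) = 0.00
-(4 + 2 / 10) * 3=-63 / 5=-12.60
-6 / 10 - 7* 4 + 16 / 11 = -1493 / 55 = -27.15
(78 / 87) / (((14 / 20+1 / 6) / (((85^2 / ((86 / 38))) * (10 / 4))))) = 10295625 / 1247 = 8256.32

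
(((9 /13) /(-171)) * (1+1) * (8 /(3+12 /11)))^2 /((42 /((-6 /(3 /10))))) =-61952 /518881545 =-0.00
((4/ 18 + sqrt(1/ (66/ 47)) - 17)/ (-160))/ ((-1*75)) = -151/ 108000 + sqrt(3102)/ 792000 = -0.00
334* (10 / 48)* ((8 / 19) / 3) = 1670 / 171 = 9.77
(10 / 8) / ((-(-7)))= 5 / 28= 0.18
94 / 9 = 10.44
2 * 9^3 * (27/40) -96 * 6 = 8163/20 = 408.15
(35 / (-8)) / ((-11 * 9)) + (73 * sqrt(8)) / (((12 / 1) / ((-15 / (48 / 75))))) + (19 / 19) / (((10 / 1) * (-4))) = 19 / 990-9125 * sqrt(2) / 32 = -403.25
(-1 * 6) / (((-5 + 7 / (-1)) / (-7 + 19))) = 6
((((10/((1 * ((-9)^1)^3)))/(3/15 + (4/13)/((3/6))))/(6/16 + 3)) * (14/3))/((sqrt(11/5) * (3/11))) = -72800 * sqrt(55)/9388791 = -0.06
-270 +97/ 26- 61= -8509/ 26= -327.27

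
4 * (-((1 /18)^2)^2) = -1 /26244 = -0.00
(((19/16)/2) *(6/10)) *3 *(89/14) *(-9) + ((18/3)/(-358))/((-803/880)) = -1789262457/29270080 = -61.13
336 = 336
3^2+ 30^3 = 27009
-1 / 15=-0.07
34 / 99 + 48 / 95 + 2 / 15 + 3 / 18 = 21607 / 18810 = 1.15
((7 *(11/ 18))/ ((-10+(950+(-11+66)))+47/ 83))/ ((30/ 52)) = 7553/ 1014120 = 0.01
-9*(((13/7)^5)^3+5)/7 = -460886677394764248/33232930569601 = -13868.37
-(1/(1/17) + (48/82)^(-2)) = -11473/576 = -19.92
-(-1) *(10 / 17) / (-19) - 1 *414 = -133732 / 323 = -414.03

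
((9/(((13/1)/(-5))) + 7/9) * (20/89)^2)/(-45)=25120/8340813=0.00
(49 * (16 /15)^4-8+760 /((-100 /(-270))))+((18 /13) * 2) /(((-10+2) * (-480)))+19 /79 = 7013241759817 /3327480000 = 2107.67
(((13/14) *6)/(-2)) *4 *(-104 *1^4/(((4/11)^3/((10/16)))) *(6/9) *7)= 1124695/16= 70293.44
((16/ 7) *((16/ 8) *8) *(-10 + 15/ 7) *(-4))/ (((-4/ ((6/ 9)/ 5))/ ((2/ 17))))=-11264/ 2499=-4.51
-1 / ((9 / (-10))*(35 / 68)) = 136 / 63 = 2.16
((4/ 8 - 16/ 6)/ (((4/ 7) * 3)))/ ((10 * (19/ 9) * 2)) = -0.03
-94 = -94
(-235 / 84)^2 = 55225 / 7056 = 7.83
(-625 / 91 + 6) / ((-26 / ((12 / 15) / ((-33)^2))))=158 / 6441435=0.00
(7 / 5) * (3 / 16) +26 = 2101 / 80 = 26.26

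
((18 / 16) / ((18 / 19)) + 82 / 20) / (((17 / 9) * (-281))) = -3807 / 382160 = -0.01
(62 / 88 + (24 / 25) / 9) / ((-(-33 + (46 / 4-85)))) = 2677 / 351450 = 0.01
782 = 782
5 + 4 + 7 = 16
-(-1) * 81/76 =81/76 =1.07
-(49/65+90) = -5899/65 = -90.75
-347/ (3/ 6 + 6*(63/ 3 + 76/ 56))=-4858/ 1885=-2.58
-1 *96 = -96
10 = 10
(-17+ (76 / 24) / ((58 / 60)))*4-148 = -5884 / 29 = -202.90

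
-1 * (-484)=484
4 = 4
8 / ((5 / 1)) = 1.60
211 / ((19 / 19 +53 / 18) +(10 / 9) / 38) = 8018 / 151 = 53.10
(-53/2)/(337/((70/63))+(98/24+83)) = -1590/23423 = -0.07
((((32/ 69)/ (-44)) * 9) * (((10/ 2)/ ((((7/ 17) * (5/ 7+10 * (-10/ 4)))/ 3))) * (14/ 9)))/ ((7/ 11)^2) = 88/ 161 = 0.55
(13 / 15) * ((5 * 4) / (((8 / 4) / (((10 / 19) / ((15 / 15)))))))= 260 / 57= 4.56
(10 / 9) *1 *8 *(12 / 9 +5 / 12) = 140 / 9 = 15.56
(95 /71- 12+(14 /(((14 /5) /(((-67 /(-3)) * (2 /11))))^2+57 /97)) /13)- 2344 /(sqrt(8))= -586 * sqrt(2)- 51533914036 /5340866583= -838.38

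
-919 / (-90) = 919 / 90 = 10.21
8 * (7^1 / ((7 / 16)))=128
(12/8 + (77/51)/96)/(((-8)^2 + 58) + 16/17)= 7421/601920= 0.01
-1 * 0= 0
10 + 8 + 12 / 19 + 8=506 / 19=26.63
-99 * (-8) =792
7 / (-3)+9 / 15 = -26 / 15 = -1.73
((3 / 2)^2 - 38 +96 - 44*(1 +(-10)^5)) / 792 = 17600065 / 3168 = 5555.58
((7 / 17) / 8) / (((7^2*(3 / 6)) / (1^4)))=1 / 476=0.00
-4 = -4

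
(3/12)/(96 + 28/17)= 17/6640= 0.00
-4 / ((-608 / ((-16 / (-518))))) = 1 / 4921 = 0.00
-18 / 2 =-9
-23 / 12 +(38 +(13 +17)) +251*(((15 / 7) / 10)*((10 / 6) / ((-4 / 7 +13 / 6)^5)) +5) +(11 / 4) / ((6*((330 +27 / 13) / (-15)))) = 1329.74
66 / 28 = 33 / 14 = 2.36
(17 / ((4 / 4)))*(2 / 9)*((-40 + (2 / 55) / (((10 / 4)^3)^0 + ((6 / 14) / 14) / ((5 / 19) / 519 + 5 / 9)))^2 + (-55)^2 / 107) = 690000313737192141350 / 112362636427231641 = 6140.83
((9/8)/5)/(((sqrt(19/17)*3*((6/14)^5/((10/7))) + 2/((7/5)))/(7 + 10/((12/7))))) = 80851334025/39980465242 - 404325999*sqrt(323)/159921860968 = 1.98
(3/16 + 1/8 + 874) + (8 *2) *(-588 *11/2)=-813915/16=-50869.69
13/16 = 0.81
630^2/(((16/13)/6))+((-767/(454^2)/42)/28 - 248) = 468941942493265/242392416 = 1934639.50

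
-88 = -88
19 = 19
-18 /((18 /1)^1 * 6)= -1 /6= -0.17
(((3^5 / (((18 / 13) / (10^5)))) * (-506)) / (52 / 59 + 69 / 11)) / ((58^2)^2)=-360207168750 / 3283905683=-109.69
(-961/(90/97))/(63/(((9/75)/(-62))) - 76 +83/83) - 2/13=-4660679/38171250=-0.12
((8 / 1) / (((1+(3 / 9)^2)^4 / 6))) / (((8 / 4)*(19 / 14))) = 137781 / 11875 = 11.60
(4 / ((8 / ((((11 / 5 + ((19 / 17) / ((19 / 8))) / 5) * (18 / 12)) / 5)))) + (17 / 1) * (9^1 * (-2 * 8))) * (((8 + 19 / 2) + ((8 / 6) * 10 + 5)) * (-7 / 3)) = 27832567 / 136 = 204651.23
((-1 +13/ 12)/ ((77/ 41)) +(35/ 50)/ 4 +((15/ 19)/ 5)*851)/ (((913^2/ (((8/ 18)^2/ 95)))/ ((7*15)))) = 47256466/ 1340591512095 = 0.00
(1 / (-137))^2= 0.00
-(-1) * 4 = 4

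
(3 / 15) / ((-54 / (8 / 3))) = -4 / 405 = -0.01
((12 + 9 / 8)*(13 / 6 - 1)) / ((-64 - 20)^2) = 5 / 2304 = 0.00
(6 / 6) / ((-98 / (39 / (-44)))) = 39 / 4312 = 0.01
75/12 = 6.25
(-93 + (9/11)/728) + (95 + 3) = 40049/8008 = 5.00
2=2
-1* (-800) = 800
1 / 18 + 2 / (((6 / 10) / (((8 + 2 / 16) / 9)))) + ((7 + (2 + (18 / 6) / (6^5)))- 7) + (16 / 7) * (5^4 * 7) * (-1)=-25906871 / 2592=-9994.93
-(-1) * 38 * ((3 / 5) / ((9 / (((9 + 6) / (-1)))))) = -38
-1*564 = -564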